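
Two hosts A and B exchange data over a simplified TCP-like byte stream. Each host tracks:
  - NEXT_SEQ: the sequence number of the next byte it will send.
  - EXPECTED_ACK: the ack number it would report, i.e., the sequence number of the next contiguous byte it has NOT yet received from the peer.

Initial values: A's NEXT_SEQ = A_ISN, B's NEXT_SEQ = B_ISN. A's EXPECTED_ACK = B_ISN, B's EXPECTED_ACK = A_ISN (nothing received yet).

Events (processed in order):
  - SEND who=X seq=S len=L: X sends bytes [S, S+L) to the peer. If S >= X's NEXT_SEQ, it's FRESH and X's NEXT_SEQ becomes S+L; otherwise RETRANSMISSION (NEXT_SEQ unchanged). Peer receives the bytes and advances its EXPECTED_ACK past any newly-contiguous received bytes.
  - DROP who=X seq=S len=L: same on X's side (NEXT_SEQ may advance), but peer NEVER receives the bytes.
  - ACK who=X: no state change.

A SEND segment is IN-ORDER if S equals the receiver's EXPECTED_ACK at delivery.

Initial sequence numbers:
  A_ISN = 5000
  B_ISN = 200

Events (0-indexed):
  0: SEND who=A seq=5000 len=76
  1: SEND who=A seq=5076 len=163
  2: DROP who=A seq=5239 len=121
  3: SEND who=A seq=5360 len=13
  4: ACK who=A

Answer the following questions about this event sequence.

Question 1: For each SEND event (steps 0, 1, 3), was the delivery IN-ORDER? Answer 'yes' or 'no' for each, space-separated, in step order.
Step 0: SEND seq=5000 -> in-order
Step 1: SEND seq=5076 -> in-order
Step 3: SEND seq=5360 -> out-of-order

Answer: yes yes no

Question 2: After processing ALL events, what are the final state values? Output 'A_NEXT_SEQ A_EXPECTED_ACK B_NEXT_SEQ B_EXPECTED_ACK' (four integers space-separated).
After event 0: A_seq=5076 A_ack=200 B_seq=200 B_ack=5076
After event 1: A_seq=5239 A_ack=200 B_seq=200 B_ack=5239
After event 2: A_seq=5360 A_ack=200 B_seq=200 B_ack=5239
After event 3: A_seq=5373 A_ack=200 B_seq=200 B_ack=5239
After event 4: A_seq=5373 A_ack=200 B_seq=200 B_ack=5239

Answer: 5373 200 200 5239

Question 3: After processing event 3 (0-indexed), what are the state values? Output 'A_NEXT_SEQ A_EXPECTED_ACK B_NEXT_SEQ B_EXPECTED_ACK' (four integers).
After event 0: A_seq=5076 A_ack=200 B_seq=200 B_ack=5076
After event 1: A_seq=5239 A_ack=200 B_seq=200 B_ack=5239
After event 2: A_seq=5360 A_ack=200 B_seq=200 B_ack=5239
After event 3: A_seq=5373 A_ack=200 B_seq=200 B_ack=5239

5373 200 200 5239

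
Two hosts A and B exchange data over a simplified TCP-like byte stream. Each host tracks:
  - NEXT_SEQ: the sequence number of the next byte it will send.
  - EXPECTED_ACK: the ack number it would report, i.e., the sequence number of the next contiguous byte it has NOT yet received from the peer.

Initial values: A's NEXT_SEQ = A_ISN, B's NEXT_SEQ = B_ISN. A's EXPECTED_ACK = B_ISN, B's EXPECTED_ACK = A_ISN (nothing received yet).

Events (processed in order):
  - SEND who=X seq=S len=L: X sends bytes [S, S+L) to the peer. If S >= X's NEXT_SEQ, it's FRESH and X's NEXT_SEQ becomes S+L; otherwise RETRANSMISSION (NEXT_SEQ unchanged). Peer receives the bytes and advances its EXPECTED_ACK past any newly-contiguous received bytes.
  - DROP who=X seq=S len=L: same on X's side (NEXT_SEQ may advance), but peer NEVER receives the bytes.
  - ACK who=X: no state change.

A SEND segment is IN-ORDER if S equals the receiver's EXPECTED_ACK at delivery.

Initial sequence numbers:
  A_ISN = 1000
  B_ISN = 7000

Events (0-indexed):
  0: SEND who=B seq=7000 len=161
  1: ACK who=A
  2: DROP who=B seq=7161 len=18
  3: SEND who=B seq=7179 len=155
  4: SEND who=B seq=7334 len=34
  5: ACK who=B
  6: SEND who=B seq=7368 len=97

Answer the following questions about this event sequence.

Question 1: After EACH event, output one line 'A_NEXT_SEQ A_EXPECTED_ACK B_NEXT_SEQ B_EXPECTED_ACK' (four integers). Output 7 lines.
1000 7161 7161 1000
1000 7161 7161 1000
1000 7161 7179 1000
1000 7161 7334 1000
1000 7161 7368 1000
1000 7161 7368 1000
1000 7161 7465 1000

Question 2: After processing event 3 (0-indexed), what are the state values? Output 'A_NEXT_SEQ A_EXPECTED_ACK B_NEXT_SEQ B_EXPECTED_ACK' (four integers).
After event 0: A_seq=1000 A_ack=7161 B_seq=7161 B_ack=1000
After event 1: A_seq=1000 A_ack=7161 B_seq=7161 B_ack=1000
After event 2: A_seq=1000 A_ack=7161 B_seq=7179 B_ack=1000
After event 3: A_seq=1000 A_ack=7161 B_seq=7334 B_ack=1000

1000 7161 7334 1000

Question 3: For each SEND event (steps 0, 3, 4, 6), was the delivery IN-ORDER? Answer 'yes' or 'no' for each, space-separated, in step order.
Answer: yes no no no

Derivation:
Step 0: SEND seq=7000 -> in-order
Step 3: SEND seq=7179 -> out-of-order
Step 4: SEND seq=7334 -> out-of-order
Step 6: SEND seq=7368 -> out-of-order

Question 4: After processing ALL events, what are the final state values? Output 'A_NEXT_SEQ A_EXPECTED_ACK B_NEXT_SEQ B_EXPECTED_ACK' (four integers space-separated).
After event 0: A_seq=1000 A_ack=7161 B_seq=7161 B_ack=1000
After event 1: A_seq=1000 A_ack=7161 B_seq=7161 B_ack=1000
After event 2: A_seq=1000 A_ack=7161 B_seq=7179 B_ack=1000
After event 3: A_seq=1000 A_ack=7161 B_seq=7334 B_ack=1000
After event 4: A_seq=1000 A_ack=7161 B_seq=7368 B_ack=1000
After event 5: A_seq=1000 A_ack=7161 B_seq=7368 B_ack=1000
After event 6: A_seq=1000 A_ack=7161 B_seq=7465 B_ack=1000

Answer: 1000 7161 7465 1000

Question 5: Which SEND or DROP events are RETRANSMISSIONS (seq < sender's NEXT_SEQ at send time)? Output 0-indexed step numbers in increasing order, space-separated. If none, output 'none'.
Answer: none

Derivation:
Step 0: SEND seq=7000 -> fresh
Step 2: DROP seq=7161 -> fresh
Step 3: SEND seq=7179 -> fresh
Step 4: SEND seq=7334 -> fresh
Step 6: SEND seq=7368 -> fresh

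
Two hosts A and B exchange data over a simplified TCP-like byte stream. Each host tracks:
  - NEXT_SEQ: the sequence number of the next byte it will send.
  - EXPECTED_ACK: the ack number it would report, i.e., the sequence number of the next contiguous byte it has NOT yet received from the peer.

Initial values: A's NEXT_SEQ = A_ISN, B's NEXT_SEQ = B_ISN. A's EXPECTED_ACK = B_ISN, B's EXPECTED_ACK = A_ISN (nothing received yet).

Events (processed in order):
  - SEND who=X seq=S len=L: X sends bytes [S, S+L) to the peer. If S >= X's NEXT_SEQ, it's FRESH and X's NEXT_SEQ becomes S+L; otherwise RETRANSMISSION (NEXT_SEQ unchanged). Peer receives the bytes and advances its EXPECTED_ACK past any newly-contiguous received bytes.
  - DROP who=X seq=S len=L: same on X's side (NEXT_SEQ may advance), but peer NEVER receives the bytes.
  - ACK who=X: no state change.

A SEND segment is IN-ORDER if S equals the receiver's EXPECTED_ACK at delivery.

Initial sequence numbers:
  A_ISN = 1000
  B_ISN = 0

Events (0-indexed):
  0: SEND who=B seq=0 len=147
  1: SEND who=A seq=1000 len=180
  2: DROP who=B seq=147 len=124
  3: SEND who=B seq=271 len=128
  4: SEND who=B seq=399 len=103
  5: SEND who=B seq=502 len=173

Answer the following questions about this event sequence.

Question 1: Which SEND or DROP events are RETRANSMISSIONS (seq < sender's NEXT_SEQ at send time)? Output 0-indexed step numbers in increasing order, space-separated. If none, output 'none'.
Answer: none

Derivation:
Step 0: SEND seq=0 -> fresh
Step 1: SEND seq=1000 -> fresh
Step 2: DROP seq=147 -> fresh
Step 3: SEND seq=271 -> fresh
Step 4: SEND seq=399 -> fresh
Step 5: SEND seq=502 -> fresh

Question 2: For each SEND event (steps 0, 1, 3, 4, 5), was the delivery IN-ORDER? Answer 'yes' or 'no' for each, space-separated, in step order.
Answer: yes yes no no no

Derivation:
Step 0: SEND seq=0 -> in-order
Step 1: SEND seq=1000 -> in-order
Step 3: SEND seq=271 -> out-of-order
Step 4: SEND seq=399 -> out-of-order
Step 5: SEND seq=502 -> out-of-order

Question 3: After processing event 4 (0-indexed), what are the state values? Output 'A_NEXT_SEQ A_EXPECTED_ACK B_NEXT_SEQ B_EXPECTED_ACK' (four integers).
After event 0: A_seq=1000 A_ack=147 B_seq=147 B_ack=1000
After event 1: A_seq=1180 A_ack=147 B_seq=147 B_ack=1180
After event 2: A_seq=1180 A_ack=147 B_seq=271 B_ack=1180
After event 3: A_seq=1180 A_ack=147 B_seq=399 B_ack=1180
After event 4: A_seq=1180 A_ack=147 B_seq=502 B_ack=1180

1180 147 502 1180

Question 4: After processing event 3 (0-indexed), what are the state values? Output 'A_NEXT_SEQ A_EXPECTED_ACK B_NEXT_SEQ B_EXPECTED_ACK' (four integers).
After event 0: A_seq=1000 A_ack=147 B_seq=147 B_ack=1000
After event 1: A_seq=1180 A_ack=147 B_seq=147 B_ack=1180
After event 2: A_seq=1180 A_ack=147 B_seq=271 B_ack=1180
After event 3: A_seq=1180 A_ack=147 B_seq=399 B_ack=1180

1180 147 399 1180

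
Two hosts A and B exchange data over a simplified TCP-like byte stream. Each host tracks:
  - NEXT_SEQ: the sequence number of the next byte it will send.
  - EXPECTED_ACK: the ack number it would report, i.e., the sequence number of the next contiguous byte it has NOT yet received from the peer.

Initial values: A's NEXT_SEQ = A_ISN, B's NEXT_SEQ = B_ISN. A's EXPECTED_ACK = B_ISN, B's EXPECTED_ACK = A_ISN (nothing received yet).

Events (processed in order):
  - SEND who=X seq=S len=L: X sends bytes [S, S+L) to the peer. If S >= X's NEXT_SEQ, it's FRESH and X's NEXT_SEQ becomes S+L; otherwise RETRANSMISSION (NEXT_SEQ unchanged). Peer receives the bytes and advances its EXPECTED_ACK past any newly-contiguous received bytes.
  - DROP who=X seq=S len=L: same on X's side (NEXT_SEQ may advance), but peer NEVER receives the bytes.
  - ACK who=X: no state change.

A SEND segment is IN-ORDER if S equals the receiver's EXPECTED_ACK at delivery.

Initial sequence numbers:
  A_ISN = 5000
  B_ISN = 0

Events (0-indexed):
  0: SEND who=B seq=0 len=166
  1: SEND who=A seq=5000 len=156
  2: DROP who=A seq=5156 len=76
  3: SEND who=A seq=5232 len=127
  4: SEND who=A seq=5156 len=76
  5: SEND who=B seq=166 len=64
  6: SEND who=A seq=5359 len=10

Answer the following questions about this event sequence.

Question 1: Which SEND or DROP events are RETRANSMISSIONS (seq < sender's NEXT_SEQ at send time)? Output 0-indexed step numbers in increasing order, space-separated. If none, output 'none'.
Step 0: SEND seq=0 -> fresh
Step 1: SEND seq=5000 -> fresh
Step 2: DROP seq=5156 -> fresh
Step 3: SEND seq=5232 -> fresh
Step 4: SEND seq=5156 -> retransmit
Step 5: SEND seq=166 -> fresh
Step 6: SEND seq=5359 -> fresh

Answer: 4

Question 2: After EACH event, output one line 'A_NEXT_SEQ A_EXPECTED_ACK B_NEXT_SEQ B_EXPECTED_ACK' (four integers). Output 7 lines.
5000 166 166 5000
5156 166 166 5156
5232 166 166 5156
5359 166 166 5156
5359 166 166 5359
5359 230 230 5359
5369 230 230 5369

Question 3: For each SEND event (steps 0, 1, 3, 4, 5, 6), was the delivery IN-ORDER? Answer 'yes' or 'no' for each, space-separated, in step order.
Step 0: SEND seq=0 -> in-order
Step 1: SEND seq=5000 -> in-order
Step 3: SEND seq=5232 -> out-of-order
Step 4: SEND seq=5156 -> in-order
Step 5: SEND seq=166 -> in-order
Step 6: SEND seq=5359 -> in-order

Answer: yes yes no yes yes yes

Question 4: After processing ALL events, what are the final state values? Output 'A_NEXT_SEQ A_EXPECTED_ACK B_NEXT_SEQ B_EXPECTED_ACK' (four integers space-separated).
Answer: 5369 230 230 5369

Derivation:
After event 0: A_seq=5000 A_ack=166 B_seq=166 B_ack=5000
After event 1: A_seq=5156 A_ack=166 B_seq=166 B_ack=5156
After event 2: A_seq=5232 A_ack=166 B_seq=166 B_ack=5156
After event 3: A_seq=5359 A_ack=166 B_seq=166 B_ack=5156
After event 4: A_seq=5359 A_ack=166 B_seq=166 B_ack=5359
After event 5: A_seq=5359 A_ack=230 B_seq=230 B_ack=5359
After event 6: A_seq=5369 A_ack=230 B_seq=230 B_ack=5369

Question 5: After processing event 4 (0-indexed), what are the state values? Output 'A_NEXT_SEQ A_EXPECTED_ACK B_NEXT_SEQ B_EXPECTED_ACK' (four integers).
After event 0: A_seq=5000 A_ack=166 B_seq=166 B_ack=5000
After event 1: A_seq=5156 A_ack=166 B_seq=166 B_ack=5156
After event 2: A_seq=5232 A_ack=166 B_seq=166 B_ack=5156
After event 3: A_seq=5359 A_ack=166 B_seq=166 B_ack=5156
After event 4: A_seq=5359 A_ack=166 B_seq=166 B_ack=5359

5359 166 166 5359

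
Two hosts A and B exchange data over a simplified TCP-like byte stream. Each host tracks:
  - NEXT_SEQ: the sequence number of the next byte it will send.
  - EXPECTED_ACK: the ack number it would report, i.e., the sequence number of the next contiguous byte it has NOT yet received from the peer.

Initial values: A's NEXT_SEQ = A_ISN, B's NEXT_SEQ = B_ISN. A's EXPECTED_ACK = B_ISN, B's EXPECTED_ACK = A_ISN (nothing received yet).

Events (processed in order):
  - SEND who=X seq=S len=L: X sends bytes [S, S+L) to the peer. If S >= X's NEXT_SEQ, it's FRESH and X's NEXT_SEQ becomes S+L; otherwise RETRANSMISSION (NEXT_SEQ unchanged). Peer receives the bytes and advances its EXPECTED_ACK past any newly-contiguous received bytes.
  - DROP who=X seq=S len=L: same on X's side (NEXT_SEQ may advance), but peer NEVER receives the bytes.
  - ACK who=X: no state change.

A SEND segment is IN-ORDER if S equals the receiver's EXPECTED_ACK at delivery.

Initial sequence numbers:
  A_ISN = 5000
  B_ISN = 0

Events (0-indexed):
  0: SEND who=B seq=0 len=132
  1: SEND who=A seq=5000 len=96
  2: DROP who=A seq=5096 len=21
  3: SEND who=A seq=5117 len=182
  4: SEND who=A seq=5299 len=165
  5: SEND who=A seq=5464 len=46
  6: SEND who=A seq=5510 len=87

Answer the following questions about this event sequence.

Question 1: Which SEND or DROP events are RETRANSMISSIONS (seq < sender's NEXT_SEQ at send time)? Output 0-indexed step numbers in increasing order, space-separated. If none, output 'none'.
Answer: none

Derivation:
Step 0: SEND seq=0 -> fresh
Step 1: SEND seq=5000 -> fresh
Step 2: DROP seq=5096 -> fresh
Step 3: SEND seq=5117 -> fresh
Step 4: SEND seq=5299 -> fresh
Step 5: SEND seq=5464 -> fresh
Step 6: SEND seq=5510 -> fresh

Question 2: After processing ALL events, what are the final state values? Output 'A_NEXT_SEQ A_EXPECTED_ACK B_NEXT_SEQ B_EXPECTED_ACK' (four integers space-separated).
After event 0: A_seq=5000 A_ack=132 B_seq=132 B_ack=5000
After event 1: A_seq=5096 A_ack=132 B_seq=132 B_ack=5096
After event 2: A_seq=5117 A_ack=132 B_seq=132 B_ack=5096
After event 3: A_seq=5299 A_ack=132 B_seq=132 B_ack=5096
After event 4: A_seq=5464 A_ack=132 B_seq=132 B_ack=5096
After event 5: A_seq=5510 A_ack=132 B_seq=132 B_ack=5096
After event 6: A_seq=5597 A_ack=132 B_seq=132 B_ack=5096

Answer: 5597 132 132 5096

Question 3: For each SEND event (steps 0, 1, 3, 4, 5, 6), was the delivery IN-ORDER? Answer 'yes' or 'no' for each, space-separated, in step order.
Answer: yes yes no no no no

Derivation:
Step 0: SEND seq=0 -> in-order
Step 1: SEND seq=5000 -> in-order
Step 3: SEND seq=5117 -> out-of-order
Step 4: SEND seq=5299 -> out-of-order
Step 5: SEND seq=5464 -> out-of-order
Step 6: SEND seq=5510 -> out-of-order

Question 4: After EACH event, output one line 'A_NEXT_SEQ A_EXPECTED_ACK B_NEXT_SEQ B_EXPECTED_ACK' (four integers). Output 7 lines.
5000 132 132 5000
5096 132 132 5096
5117 132 132 5096
5299 132 132 5096
5464 132 132 5096
5510 132 132 5096
5597 132 132 5096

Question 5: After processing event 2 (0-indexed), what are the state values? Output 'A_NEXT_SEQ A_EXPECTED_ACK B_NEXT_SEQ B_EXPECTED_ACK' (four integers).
After event 0: A_seq=5000 A_ack=132 B_seq=132 B_ack=5000
After event 1: A_seq=5096 A_ack=132 B_seq=132 B_ack=5096
After event 2: A_seq=5117 A_ack=132 B_seq=132 B_ack=5096

5117 132 132 5096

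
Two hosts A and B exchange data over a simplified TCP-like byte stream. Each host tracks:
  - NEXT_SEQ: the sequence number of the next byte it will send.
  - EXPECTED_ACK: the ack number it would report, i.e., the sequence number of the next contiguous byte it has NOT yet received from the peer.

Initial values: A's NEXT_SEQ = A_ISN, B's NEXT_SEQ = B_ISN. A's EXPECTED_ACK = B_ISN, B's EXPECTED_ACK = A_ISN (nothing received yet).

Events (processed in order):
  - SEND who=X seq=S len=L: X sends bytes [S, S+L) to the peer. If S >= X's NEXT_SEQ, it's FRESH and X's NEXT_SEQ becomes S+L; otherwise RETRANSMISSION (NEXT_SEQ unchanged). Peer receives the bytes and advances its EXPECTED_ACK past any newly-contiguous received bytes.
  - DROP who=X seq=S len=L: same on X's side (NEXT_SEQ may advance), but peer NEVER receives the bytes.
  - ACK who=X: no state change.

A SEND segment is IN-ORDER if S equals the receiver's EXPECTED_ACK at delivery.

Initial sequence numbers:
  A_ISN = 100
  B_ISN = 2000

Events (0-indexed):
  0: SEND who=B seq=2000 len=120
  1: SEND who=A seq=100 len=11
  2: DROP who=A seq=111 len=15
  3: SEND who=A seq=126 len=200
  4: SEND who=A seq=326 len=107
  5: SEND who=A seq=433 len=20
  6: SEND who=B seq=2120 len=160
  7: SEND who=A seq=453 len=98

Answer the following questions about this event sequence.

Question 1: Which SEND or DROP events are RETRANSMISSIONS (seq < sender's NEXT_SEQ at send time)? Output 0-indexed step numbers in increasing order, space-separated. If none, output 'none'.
Step 0: SEND seq=2000 -> fresh
Step 1: SEND seq=100 -> fresh
Step 2: DROP seq=111 -> fresh
Step 3: SEND seq=126 -> fresh
Step 4: SEND seq=326 -> fresh
Step 5: SEND seq=433 -> fresh
Step 6: SEND seq=2120 -> fresh
Step 7: SEND seq=453 -> fresh

Answer: none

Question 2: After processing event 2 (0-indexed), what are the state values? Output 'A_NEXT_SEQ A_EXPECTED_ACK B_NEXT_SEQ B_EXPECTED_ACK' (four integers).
After event 0: A_seq=100 A_ack=2120 B_seq=2120 B_ack=100
After event 1: A_seq=111 A_ack=2120 B_seq=2120 B_ack=111
After event 2: A_seq=126 A_ack=2120 B_seq=2120 B_ack=111

126 2120 2120 111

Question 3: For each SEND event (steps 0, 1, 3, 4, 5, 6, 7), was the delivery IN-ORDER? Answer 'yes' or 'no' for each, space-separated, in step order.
Step 0: SEND seq=2000 -> in-order
Step 1: SEND seq=100 -> in-order
Step 3: SEND seq=126 -> out-of-order
Step 4: SEND seq=326 -> out-of-order
Step 5: SEND seq=433 -> out-of-order
Step 6: SEND seq=2120 -> in-order
Step 7: SEND seq=453 -> out-of-order

Answer: yes yes no no no yes no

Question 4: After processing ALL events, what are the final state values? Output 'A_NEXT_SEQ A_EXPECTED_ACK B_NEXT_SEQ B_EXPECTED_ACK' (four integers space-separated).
Answer: 551 2280 2280 111

Derivation:
After event 0: A_seq=100 A_ack=2120 B_seq=2120 B_ack=100
After event 1: A_seq=111 A_ack=2120 B_seq=2120 B_ack=111
After event 2: A_seq=126 A_ack=2120 B_seq=2120 B_ack=111
After event 3: A_seq=326 A_ack=2120 B_seq=2120 B_ack=111
After event 4: A_seq=433 A_ack=2120 B_seq=2120 B_ack=111
After event 5: A_seq=453 A_ack=2120 B_seq=2120 B_ack=111
After event 6: A_seq=453 A_ack=2280 B_seq=2280 B_ack=111
After event 7: A_seq=551 A_ack=2280 B_seq=2280 B_ack=111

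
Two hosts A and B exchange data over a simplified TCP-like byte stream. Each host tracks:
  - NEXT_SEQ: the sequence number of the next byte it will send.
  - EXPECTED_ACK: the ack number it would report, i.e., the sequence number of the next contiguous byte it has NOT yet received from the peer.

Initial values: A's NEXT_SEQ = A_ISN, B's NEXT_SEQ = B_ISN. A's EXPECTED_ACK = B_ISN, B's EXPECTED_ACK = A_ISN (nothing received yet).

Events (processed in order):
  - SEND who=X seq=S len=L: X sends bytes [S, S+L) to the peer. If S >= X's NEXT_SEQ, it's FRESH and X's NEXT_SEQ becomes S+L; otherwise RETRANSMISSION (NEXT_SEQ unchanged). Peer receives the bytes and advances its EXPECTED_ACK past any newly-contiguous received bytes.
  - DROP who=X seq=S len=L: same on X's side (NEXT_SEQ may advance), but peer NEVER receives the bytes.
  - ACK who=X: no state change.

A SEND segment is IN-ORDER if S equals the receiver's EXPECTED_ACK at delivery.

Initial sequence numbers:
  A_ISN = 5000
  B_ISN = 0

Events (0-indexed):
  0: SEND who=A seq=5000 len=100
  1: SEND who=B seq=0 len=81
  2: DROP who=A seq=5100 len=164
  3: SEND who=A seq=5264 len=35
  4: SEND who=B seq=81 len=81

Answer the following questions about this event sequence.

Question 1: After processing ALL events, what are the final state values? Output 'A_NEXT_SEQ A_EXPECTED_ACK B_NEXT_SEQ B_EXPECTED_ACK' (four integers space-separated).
Answer: 5299 162 162 5100

Derivation:
After event 0: A_seq=5100 A_ack=0 B_seq=0 B_ack=5100
After event 1: A_seq=5100 A_ack=81 B_seq=81 B_ack=5100
After event 2: A_seq=5264 A_ack=81 B_seq=81 B_ack=5100
After event 3: A_seq=5299 A_ack=81 B_seq=81 B_ack=5100
After event 4: A_seq=5299 A_ack=162 B_seq=162 B_ack=5100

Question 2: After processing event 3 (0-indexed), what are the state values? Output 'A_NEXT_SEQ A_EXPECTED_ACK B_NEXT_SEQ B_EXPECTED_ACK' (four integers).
After event 0: A_seq=5100 A_ack=0 B_seq=0 B_ack=5100
After event 1: A_seq=5100 A_ack=81 B_seq=81 B_ack=5100
After event 2: A_seq=5264 A_ack=81 B_seq=81 B_ack=5100
After event 3: A_seq=5299 A_ack=81 B_seq=81 B_ack=5100

5299 81 81 5100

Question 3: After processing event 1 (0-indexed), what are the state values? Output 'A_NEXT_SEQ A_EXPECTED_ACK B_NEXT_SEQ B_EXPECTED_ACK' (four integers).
After event 0: A_seq=5100 A_ack=0 B_seq=0 B_ack=5100
After event 1: A_seq=5100 A_ack=81 B_seq=81 B_ack=5100

5100 81 81 5100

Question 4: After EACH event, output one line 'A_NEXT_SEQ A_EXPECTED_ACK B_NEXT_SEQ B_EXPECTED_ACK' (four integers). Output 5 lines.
5100 0 0 5100
5100 81 81 5100
5264 81 81 5100
5299 81 81 5100
5299 162 162 5100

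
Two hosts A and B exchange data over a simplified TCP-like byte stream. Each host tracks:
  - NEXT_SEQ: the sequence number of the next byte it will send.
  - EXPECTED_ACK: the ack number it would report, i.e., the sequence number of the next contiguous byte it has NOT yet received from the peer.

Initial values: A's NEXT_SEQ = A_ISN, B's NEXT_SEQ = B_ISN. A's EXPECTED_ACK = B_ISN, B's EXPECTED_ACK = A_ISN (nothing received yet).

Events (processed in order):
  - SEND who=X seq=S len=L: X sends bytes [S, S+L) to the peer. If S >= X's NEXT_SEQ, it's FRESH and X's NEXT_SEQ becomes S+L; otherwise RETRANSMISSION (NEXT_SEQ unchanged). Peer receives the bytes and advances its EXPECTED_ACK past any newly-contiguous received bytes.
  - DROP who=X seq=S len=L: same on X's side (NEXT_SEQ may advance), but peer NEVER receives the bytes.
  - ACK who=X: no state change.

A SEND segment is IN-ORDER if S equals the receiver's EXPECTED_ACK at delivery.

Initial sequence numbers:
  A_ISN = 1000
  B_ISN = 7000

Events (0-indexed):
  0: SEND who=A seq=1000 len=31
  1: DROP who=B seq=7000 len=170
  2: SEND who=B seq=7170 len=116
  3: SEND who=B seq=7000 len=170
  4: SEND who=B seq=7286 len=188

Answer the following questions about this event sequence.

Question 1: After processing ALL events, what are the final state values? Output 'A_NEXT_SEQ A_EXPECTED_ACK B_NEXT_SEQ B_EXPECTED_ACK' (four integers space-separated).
Answer: 1031 7474 7474 1031

Derivation:
After event 0: A_seq=1031 A_ack=7000 B_seq=7000 B_ack=1031
After event 1: A_seq=1031 A_ack=7000 B_seq=7170 B_ack=1031
After event 2: A_seq=1031 A_ack=7000 B_seq=7286 B_ack=1031
After event 3: A_seq=1031 A_ack=7286 B_seq=7286 B_ack=1031
After event 4: A_seq=1031 A_ack=7474 B_seq=7474 B_ack=1031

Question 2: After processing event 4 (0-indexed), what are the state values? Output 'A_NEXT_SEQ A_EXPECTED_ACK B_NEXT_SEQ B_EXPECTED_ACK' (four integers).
After event 0: A_seq=1031 A_ack=7000 B_seq=7000 B_ack=1031
After event 1: A_seq=1031 A_ack=7000 B_seq=7170 B_ack=1031
After event 2: A_seq=1031 A_ack=7000 B_seq=7286 B_ack=1031
After event 3: A_seq=1031 A_ack=7286 B_seq=7286 B_ack=1031
After event 4: A_seq=1031 A_ack=7474 B_seq=7474 B_ack=1031

1031 7474 7474 1031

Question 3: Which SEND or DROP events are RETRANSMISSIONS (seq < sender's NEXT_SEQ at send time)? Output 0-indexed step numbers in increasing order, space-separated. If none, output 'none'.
Step 0: SEND seq=1000 -> fresh
Step 1: DROP seq=7000 -> fresh
Step 2: SEND seq=7170 -> fresh
Step 3: SEND seq=7000 -> retransmit
Step 4: SEND seq=7286 -> fresh

Answer: 3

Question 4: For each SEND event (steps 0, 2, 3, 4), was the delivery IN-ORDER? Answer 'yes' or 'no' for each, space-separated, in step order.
Step 0: SEND seq=1000 -> in-order
Step 2: SEND seq=7170 -> out-of-order
Step 3: SEND seq=7000 -> in-order
Step 4: SEND seq=7286 -> in-order

Answer: yes no yes yes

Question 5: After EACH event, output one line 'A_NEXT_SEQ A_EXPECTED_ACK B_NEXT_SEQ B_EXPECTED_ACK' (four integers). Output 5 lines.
1031 7000 7000 1031
1031 7000 7170 1031
1031 7000 7286 1031
1031 7286 7286 1031
1031 7474 7474 1031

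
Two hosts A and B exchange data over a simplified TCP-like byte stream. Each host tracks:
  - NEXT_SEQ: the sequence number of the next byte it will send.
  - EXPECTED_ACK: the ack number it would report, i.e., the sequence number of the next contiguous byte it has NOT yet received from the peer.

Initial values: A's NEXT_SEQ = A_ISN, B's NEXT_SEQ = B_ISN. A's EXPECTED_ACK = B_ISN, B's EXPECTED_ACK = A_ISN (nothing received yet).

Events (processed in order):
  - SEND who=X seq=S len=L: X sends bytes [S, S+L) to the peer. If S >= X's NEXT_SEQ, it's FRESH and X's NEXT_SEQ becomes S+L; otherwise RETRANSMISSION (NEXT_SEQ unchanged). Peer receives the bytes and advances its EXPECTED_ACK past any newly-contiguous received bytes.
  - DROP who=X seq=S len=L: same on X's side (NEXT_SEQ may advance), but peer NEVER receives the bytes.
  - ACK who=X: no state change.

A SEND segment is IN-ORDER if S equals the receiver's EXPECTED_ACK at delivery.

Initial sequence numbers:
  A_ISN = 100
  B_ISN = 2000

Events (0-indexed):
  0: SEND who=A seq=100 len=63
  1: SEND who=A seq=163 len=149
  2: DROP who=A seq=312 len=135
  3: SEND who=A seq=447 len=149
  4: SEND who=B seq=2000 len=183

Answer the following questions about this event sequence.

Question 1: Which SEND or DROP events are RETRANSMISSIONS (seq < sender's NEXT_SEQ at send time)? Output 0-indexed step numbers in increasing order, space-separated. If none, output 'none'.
Answer: none

Derivation:
Step 0: SEND seq=100 -> fresh
Step 1: SEND seq=163 -> fresh
Step 2: DROP seq=312 -> fresh
Step 3: SEND seq=447 -> fresh
Step 4: SEND seq=2000 -> fresh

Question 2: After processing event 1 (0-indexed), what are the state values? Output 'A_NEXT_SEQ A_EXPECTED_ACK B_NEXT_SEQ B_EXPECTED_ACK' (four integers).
After event 0: A_seq=163 A_ack=2000 B_seq=2000 B_ack=163
After event 1: A_seq=312 A_ack=2000 B_seq=2000 B_ack=312

312 2000 2000 312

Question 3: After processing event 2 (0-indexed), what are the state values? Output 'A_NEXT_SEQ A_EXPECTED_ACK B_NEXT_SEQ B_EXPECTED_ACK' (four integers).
After event 0: A_seq=163 A_ack=2000 B_seq=2000 B_ack=163
After event 1: A_seq=312 A_ack=2000 B_seq=2000 B_ack=312
After event 2: A_seq=447 A_ack=2000 B_seq=2000 B_ack=312

447 2000 2000 312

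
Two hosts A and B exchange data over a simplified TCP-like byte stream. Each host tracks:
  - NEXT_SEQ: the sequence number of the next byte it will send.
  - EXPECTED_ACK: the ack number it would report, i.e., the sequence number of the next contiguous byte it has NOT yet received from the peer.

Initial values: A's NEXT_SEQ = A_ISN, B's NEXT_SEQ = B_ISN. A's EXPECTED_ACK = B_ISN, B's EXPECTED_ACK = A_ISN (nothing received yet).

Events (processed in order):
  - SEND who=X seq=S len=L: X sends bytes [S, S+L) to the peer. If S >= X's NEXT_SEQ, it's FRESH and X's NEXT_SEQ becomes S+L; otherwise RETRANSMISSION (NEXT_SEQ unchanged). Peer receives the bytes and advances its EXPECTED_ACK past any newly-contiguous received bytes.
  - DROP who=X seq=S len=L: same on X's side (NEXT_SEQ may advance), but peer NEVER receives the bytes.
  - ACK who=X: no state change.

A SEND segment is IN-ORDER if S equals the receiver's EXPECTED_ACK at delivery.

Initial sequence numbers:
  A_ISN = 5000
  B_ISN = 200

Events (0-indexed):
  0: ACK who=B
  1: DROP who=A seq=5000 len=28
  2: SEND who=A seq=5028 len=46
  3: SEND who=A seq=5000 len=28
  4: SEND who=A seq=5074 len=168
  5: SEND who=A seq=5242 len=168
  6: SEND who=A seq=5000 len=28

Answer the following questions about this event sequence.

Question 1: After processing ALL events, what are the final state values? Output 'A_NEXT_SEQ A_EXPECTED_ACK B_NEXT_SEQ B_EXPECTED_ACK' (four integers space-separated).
After event 0: A_seq=5000 A_ack=200 B_seq=200 B_ack=5000
After event 1: A_seq=5028 A_ack=200 B_seq=200 B_ack=5000
After event 2: A_seq=5074 A_ack=200 B_seq=200 B_ack=5000
After event 3: A_seq=5074 A_ack=200 B_seq=200 B_ack=5074
After event 4: A_seq=5242 A_ack=200 B_seq=200 B_ack=5242
After event 5: A_seq=5410 A_ack=200 B_seq=200 B_ack=5410
After event 6: A_seq=5410 A_ack=200 B_seq=200 B_ack=5410

Answer: 5410 200 200 5410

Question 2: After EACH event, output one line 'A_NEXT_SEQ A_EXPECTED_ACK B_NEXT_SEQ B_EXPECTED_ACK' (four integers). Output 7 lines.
5000 200 200 5000
5028 200 200 5000
5074 200 200 5000
5074 200 200 5074
5242 200 200 5242
5410 200 200 5410
5410 200 200 5410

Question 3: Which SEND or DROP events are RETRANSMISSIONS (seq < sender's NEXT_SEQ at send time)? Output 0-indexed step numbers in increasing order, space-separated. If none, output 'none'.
Step 1: DROP seq=5000 -> fresh
Step 2: SEND seq=5028 -> fresh
Step 3: SEND seq=5000 -> retransmit
Step 4: SEND seq=5074 -> fresh
Step 5: SEND seq=5242 -> fresh
Step 6: SEND seq=5000 -> retransmit

Answer: 3 6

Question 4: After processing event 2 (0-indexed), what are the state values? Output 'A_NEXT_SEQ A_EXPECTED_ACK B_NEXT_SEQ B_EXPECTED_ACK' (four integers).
After event 0: A_seq=5000 A_ack=200 B_seq=200 B_ack=5000
After event 1: A_seq=5028 A_ack=200 B_seq=200 B_ack=5000
After event 2: A_seq=5074 A_ack=200 B_seq=200 B_ack=5000

5074 200 200 5000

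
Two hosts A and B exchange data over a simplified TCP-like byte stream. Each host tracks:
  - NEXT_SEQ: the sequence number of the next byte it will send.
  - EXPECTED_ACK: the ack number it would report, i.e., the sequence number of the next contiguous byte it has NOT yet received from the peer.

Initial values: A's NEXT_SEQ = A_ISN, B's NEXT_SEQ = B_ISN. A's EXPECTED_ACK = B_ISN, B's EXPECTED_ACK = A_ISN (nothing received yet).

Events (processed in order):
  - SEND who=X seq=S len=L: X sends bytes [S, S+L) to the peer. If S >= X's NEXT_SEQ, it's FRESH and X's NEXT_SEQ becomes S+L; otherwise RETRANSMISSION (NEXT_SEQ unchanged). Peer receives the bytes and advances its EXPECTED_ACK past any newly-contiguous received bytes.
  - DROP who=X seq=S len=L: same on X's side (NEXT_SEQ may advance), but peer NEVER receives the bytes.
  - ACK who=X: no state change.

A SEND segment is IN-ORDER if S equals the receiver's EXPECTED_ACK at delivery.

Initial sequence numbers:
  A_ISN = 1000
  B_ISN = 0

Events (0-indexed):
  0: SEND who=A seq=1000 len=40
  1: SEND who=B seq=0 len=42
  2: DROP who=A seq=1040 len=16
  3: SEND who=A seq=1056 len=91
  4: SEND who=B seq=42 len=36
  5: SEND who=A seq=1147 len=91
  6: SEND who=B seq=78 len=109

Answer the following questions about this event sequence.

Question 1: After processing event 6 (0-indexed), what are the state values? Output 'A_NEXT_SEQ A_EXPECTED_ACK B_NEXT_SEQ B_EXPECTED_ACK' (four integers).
After event 0: A_seq=1040 A_ack=0 B_seq=0 B_ack=1040
After event 1: A_seq=1040 A_ack=42 B_seq=42 B_ack=1040
After event 2: A_seq=1056 A_ack=42 B_seq=42 B_ack=1040
After event 3: A_seq=1147 A_ack=42 B_seq=42 B_ack=1040
After event 4: A_seq=1147 A_ack=78 B_seq=78 B_ack=1040
After event 5: A_seq=1238 A_ack=78 B_seq=78 B_ack=1040
After event 6: A_seq=1238 A_ack=187 B_seq=187 B_ack=1040

1238 187 187 1040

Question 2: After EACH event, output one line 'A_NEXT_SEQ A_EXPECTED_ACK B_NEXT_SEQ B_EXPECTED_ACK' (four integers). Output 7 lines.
1040 0 0 1040
1040 42 42 1040
1056 42 42 1040
1147 42 42 1040
1147 78 78 1040
1238 78 78 1040
1238 187 187 1040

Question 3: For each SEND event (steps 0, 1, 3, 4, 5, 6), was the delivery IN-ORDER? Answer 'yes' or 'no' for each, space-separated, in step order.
Answer: yes yes no yes no yes

Derivation:
Step 0: SEND seq=1000 -> in-order
Step 1: SEND seq=0 -> in-order
Step 3: SEND seq=1056 -> out-of-order
Step 4: SEND seq=42 -> in-order
Step 5: SEND seq=1147 -> out-of-order
Step 6: SEND seq=78 -> in-order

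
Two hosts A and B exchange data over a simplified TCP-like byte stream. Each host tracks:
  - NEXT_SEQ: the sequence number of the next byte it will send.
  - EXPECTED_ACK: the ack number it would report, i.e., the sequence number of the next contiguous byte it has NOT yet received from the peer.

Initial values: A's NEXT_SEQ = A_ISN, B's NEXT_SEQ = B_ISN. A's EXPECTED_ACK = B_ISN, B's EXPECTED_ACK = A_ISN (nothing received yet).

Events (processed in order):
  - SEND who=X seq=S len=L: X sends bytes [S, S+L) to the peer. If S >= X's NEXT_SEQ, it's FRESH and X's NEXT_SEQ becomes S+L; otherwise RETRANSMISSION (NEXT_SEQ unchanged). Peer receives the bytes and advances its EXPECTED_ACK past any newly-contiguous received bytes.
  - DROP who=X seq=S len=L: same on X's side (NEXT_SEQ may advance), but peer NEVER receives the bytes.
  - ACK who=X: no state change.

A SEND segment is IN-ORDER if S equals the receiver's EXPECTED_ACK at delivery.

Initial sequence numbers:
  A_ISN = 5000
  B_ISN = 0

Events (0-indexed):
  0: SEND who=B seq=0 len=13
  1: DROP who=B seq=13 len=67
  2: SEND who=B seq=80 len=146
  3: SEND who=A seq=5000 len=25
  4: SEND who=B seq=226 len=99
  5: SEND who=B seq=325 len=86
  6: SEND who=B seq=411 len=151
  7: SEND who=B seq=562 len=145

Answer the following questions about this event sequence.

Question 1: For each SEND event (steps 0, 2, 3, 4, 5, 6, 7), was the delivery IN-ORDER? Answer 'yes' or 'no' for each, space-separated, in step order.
Answer: yes no yes no no no no

Derivation:
Step 0: SEND seq=0 -> in-order
Step 2: SEND seq=80 -> out-of-order
Step 3: SEND seq=5000 -> in-order
Step 4: SEND seq=226 -> out-of-order
Step 5: SEND seq=325 -> out-of-order
Step 6: SEND seq=411 -> out-of-order
Step 7: SEND seq=562 -> out-of-order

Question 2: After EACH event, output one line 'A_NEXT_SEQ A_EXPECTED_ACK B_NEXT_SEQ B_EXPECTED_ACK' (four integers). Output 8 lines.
5000 13 13 5000
5000 13 80 5000
5000 13 226 5000
5025 13 226 5025
5025 13 325 5025
5025 13 411 5025
5025 13 562 5025
5025 13 707 5025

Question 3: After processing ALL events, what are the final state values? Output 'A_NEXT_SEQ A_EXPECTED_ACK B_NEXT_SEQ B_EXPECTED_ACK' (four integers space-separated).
After event 0: A_seq=5000 A_ack=13 B_seq=13 B_ack=5000
After event 1: A_seq=5000 A_ack=13 B_seq=80 B_ack=5000
After event 2: A_seq=5000 A_ack=13 B_seq=226 B_ack=5000
After event 3: A_seq=5025 A_ack=13 B_seq=226 B_ack=5025
After event 4: A_seq=5025 A_ack=13 B_seq=325 B_ack=5025
After event 5: A_seq=5025 A_ack=13 B_seq=411 B_ack=5025
After event 6: A_seq=5025 A_ack=13 B_seq=562 B_ack=5025
After event 7: A_seq=5025 A_ack=13 B_seq=707 B_ack=5025

Answer: 5025 13 707 5025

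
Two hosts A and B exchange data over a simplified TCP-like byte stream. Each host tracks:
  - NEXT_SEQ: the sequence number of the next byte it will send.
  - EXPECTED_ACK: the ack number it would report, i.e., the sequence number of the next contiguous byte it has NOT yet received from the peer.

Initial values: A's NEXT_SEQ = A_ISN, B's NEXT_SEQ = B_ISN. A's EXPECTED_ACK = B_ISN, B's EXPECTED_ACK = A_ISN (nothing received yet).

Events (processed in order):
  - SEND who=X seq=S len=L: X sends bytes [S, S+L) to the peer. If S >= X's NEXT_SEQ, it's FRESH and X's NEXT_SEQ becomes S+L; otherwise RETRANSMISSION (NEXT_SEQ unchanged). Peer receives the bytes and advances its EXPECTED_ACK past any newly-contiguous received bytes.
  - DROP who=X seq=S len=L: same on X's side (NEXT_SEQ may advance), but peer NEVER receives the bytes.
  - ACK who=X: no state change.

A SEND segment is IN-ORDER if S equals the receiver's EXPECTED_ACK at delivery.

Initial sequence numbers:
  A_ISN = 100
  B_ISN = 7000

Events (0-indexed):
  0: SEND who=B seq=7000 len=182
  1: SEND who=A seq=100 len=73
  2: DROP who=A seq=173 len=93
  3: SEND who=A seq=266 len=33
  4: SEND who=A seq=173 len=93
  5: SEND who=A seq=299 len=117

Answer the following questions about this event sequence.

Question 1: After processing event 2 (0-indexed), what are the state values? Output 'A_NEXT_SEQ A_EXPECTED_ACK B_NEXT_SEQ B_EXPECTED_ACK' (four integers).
After event 0: A_seq=100 A_ack=7182 B_seq=7182 B_ack=100
After event 1: A_seq=173 A_ack=7182 B_seq=7182 B_ack=173
After event 2: A_seq=266 A_ack=7182 B_seq=7182 B_ack=173

266 7182 7182 173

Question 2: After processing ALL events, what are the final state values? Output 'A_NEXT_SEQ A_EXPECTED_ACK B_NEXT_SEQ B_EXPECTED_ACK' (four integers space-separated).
After event 0: A_seq=100 A_ack=7182 B_seq=7182 B_ack=100
After event 1: A_seq=173 A_ack=7182 B_seq=7182 B_ack=173
After event 2: A_seq=266 A_ack=7182 B_seq=7182 B_ack=173
After event 3: A_seq=299 A_ack=7182 B_seq=7182 B_ack=173
After event 4: A_seq=299 A_ack=7182 B_seq=7182 B_ack=299
After event 5: A_seq=416 A_ack=7182 B_seq=7182 B_ack=416

Answer: 416 7182 7182 416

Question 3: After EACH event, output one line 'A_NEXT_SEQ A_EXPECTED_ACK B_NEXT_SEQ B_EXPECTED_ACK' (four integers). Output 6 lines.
100 7182 7182 100
173 7182 7182 173
266 7182 7182 173
299 7182 7182 173
299 7182 7182 299
416 7182 7182 416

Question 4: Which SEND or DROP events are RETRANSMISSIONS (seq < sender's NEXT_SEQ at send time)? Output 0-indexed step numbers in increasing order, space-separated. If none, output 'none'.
Step 0: SEND seq=7000 -> fresh
Step 1: SEND seq=100 -> fresh
Step 2: DROP seq=173 -> fresh
Step 3: SEND seq=266 -> fresh
Step 4: SEND seq=173 -> retransmit
Step 5: SEND seq=299 -> fresh

Answer: 4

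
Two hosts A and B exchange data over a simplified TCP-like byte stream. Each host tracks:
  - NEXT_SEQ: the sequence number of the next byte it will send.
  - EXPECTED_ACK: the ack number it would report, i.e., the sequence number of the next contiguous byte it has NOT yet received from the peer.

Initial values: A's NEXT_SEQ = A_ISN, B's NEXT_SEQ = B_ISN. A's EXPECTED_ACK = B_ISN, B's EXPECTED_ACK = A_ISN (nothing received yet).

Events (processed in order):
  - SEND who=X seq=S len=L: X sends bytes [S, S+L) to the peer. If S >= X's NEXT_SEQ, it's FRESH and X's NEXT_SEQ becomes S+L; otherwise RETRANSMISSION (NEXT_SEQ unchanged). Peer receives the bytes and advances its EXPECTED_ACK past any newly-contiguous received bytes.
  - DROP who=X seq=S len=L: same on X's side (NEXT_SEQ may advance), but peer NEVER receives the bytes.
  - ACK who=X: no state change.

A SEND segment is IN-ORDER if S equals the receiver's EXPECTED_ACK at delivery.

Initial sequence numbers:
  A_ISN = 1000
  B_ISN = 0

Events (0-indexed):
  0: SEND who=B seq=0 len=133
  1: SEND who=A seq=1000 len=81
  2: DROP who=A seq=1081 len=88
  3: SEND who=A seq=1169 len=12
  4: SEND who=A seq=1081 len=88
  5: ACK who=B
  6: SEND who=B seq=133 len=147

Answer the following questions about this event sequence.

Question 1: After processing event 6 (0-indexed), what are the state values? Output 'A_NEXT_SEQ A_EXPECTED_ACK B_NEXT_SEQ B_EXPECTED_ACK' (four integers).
After event 0: A_seq=1000 A_ack=133 B_seq=133 B_ack=1000
After event 1: A_seq=1081 A_ack=133 B_seq=133 B_ack=1081
After event 2: A_seq=1169 A_ack=133 B_seq=133 B_ack=1081
After event 3: A_seq=1181 A_ack=133 B_seq=133 B_ack=1081
After event 4: A_seq=1181 A_ack=133 B_seq=133 B_ack=1181
After event 5: A_seq=1181 A_ack=133 B_seq=133 B_ack=1181
After event 6: A_seq=1181 A_ack=280 B_seq=280 B_ack=1181

1181 280 280 1181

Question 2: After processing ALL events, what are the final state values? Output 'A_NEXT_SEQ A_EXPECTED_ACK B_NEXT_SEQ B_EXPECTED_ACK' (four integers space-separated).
Answer: 1181 280 280 1181

Derivation:
After event 0: A_seq=1000 A_ack=133 B_seq=133 B_ack=1000
After event 1: A_seq=1081 A_ack=133 B_seq=133 B_ack=1081
After event 2: A_seq=1169 A_ack=133 B_seq=133 B_ack=1081
After event 3: A_seq=1181 A_ack=133 B_seq=133 B_ack=1081
After event 4: A_seq=1181 A_ack=133 B_seq=133 B_ack=1181
After event 5: A_seq=1181 A_ack=133 B_seq=133 B_ack=1181
After event 6: A_seq=1181 A_ack=280 B_seq=280 B_ack=1181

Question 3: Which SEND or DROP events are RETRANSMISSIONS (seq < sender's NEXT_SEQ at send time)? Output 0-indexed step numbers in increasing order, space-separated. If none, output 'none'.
Answer: 4

Derivation:
Step 0: SEND seq=0 -> fresh
Step 1: SEND seq=1000 -> fresh
Step 2: DROP seq=1081 -> fresh
Step 3: SEND seq=1169 -> fresh
Step 4: SEND seq=1081 -> retransmit
Step 6: SEND seq=133 -> fresh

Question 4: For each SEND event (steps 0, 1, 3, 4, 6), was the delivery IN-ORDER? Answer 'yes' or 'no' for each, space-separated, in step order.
Step 0: SEND seq=0 -> in-order
Step 1: SEND seq=1000 -> in-order
Step 3: SEND seq=1169 -> out-of-order
Step 4: SEND seq=1081 -> in-order
Step 6: SEND seq=133 -> in-order

Answer: yes yes no yes yes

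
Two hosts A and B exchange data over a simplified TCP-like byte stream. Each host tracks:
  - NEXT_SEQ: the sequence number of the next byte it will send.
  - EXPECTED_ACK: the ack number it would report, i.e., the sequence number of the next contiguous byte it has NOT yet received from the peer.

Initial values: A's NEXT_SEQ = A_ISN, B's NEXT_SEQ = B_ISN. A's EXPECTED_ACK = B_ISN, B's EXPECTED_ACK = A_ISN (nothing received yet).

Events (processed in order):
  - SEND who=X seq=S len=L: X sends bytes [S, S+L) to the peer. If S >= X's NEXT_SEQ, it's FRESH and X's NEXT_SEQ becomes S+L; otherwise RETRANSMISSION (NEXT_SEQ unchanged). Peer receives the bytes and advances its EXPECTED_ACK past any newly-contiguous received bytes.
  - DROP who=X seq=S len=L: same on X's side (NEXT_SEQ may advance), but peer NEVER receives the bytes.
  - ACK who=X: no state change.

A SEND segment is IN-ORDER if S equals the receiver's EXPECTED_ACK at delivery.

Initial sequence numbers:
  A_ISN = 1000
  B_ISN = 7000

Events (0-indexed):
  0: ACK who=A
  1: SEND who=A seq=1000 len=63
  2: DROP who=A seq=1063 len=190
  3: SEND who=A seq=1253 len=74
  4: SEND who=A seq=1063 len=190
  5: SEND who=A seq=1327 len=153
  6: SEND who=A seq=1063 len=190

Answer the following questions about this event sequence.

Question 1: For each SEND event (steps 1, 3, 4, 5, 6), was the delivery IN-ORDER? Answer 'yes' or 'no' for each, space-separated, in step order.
Answer: yes no yes yes no

Derivation:
Step 1: SEND seq=1000 -> in-order
Step 3: SEND seq=1253 -> out-of-order
Step 4: SEND seq=1063 -> in-order
Step 5: SEND seq=1327 -> in-order
Step 6: SEND seq=1063 -> out-of-order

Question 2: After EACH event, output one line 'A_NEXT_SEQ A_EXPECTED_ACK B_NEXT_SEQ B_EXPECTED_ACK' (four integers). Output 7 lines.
1000 7000 7000 1000
1063 7000 7000 1063
1253 7000 7000 1063
1327 7000 7000 1063
1327 7000 7000 1327
1480 7000 7000 1480
1480 7000 7000 1480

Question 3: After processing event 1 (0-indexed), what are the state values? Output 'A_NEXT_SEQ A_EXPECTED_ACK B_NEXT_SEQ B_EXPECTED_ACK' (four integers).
After event 0: A_seq=1000 A_ack=7000 B_seq=7000 B_ack=1000
After event 1: A_seq=1063 A_ack=7000 B_seq=7000 B_ack=1063

1063 7000 7000 1063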